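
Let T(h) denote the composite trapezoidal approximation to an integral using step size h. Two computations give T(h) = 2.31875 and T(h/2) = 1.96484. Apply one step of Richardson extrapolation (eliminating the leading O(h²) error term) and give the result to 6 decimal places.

1.846870

R = (4·T(h/2) − T(h)) / 3 = (4·1.96484 − 2.31875)/3 = (5.54061)/3 = 1.846870.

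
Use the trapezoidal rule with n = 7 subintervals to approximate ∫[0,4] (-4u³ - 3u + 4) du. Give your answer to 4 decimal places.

h = (4 − 0)/7 = 0.571429.
Nodes u₀,…,u₇ = 0, 0.571429, 1.142857, 1.714286, 2.285714, 2.857143, 3.428571, 4.
f(u) = -4u³ - 3u + 4: f₀=4, f₁=1.539359, f₂=-5.399417, f₃=-21.294461, f₄=-50.623907, f₅=-97.865889, f₆=-167.498542, f₇=-264.
(h/2)·[f₀ + 2f₁ + 2f₂ + 2f₃ + 2f₄ + 2f₅ + 2f₆ + f₇] = 0.285714·(-942.285714) = -269.2245.

-269.2245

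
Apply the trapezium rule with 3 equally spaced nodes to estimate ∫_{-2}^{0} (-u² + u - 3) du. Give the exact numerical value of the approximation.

h = (0 − (-2))/2 = 1.
Nodes u₀,…,u₂ = -2, -1, 0.
f(u) = -u² + u - 3: f₀=-9, f₁=-5, f₂=-3.
(h/2)·[f₀ + 2f₁ + f₂] = 0.5·(-22) = -11.

-11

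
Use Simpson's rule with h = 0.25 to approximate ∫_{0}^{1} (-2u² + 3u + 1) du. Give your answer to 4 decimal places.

1.8333

h = (1 − 0)/4 = 0.25.
Nodes u₀,…,u₄ = 0, 0.25, 0.5, 0.75, 1.
f(u) = -2u² + 3u + 1: f₀=1, f₁=1.625, f₂=2, f₃=2.125, f₄=2.
(h/3)·[f₀ + 4f₁ + 2f₂ + 4f₃ + f₄] = 0.083333·(22) = 1.8333.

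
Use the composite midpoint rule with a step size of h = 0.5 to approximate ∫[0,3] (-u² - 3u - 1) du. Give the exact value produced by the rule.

-25.4375

h = (3 − 0)/6 = 0.5.
Midpoints m₁,…,m₆ = 0.25, 0.75, 1.25, 1.75, 2.25, 2.75.
f(m₁)=-1.8125, f(m₂)=-3.8125, f(m₃)=-6.3125, f(m₄)=-9.3125, f(m₅)=-12.8125, f(m₆)=-16.8125.
h·[f(m₁) + f(m₂) + f(m₃) + f(m₄) + f(m₅) + f(m₆)] = 0.5·(-50.875) = -25.4375.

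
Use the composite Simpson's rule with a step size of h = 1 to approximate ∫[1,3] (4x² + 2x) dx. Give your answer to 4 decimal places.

h = (3 − 1)/2 = 1.
Nodes x₀,…,x₂ = 1, 2, 3.
f(x) = 4x² + 2x: f₀=6, f₁=20, f₂=42.
(h/3)·[f₀ + 4f₁ + f₂] = 0.333333·(128) = 42.6667.

42.6667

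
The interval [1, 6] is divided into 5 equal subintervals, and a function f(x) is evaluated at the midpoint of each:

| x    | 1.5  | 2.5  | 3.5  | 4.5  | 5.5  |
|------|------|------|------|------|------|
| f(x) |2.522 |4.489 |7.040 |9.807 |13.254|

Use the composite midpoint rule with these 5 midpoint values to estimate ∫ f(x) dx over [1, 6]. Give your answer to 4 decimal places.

37.1120

h = 1, n = 5.
h·[y(m₁) + y(m₂) + y(m₃) + y(m₄) + y(m₅)] = 1·(37.112) = 37.1120.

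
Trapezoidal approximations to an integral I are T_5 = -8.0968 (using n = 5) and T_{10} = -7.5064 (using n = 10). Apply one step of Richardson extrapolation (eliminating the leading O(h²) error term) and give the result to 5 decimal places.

R = (4·T_{10} − T_5) / 3 = (4·(-7.5064) − (-8.0968))/3 = (-21.9288)/3 = -7.30960.

-7.30960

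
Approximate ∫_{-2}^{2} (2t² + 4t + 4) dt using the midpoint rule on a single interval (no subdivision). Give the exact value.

16

M = (b−a)·f(0) = 4·(4) = 16.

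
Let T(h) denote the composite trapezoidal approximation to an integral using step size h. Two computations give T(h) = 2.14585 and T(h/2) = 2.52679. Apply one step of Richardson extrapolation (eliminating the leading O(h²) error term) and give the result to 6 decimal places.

2.653770

R = (4·T(h/2) − T(h)) / 3 = (4·2.52679 − 2.14585)/3 = (7.96131)/3 = 2.653770.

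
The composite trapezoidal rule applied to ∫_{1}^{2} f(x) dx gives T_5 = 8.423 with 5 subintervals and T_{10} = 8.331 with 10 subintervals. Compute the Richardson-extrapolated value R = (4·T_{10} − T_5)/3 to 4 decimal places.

R = (4·T_{10} − T_5) / 3 = (4·8.331 − 8.423)/3 = (24.901)/3 = 8.3003.

8.3003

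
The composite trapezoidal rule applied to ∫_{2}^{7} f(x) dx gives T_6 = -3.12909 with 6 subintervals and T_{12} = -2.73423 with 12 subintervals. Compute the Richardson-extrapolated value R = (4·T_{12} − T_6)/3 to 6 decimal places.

-2.602610

R = (4·T_{12} − T_6) / 3 = (4·(-2.73423) − (-3.12909))/3 = (-7.80783)/3 = -2.602610.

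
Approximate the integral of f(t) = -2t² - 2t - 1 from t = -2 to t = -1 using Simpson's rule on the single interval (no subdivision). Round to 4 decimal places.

-2.6667

S = (b−a)/6 · [f(-2) + 4f(-1.5) + f(-1)] = 0.166667·[(-5) + 4·(-2.5) + (-1)] = -2.6667.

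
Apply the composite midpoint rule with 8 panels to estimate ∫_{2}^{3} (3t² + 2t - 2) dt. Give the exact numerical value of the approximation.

h = (3 − 2)/8 = 0.125.
Midpoints m₁,…,m₈ = 2.0625, 2.1875, 2.3125, 2.4375, 2.5625, 2.6875, 2.8125, 2.9375.
f(m₁)=14.88671875, f(m₂)=16.73046875, f(m₃)=18.66796875, f(m₄)=20.69921875, f(m₅)=22.82421875, f(m₆)=25.04296875, f(m₇)=27.35546875, f(m₈)=29.76171875.
h·[f(m₁) + f(m₂) + f(m₃) + f(m₄) + f(m₅) + f(m₆) + f(m₇) + f(m₈)] = 0.125·(175.96875) = 21.99609375.

21.99609375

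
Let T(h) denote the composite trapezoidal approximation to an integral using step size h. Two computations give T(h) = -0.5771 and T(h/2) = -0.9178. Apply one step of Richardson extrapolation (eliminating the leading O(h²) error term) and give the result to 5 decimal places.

-1.03137

R = (4·T(h/2) − T(h)) / 3 = (4·(-0.9178) − (-0.5771))/3 = (-3.0941)/3 = -1.03137.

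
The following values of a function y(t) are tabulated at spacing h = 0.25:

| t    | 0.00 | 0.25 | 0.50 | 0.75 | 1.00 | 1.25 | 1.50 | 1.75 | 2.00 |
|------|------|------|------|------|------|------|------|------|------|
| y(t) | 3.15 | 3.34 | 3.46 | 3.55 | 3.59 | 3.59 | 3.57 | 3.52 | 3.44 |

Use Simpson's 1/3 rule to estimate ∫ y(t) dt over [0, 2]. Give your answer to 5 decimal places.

6.98583

h = 0.25, n = 8.
(h/3)·[y₀ + 4y₁ + 2y₂ + 4y₃ + 2y₄ + 4y₅ + 2y₆ + 4y₇ + y₈] = 0.083333·(83.83) = 6.98583.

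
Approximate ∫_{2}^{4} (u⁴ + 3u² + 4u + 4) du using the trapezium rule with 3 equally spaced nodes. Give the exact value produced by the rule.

306

h = (4 − 2)/2 = 1.
Nodes u₀,…,u₂ = 2, 3, 4.
f(u) = u⁴ + 3u² + 4u + 4: f₀=40, f₁=124, f₂=324.
(h/2)·[f₀ + 2f₁ + f₂] = 0.5·(612) = 306.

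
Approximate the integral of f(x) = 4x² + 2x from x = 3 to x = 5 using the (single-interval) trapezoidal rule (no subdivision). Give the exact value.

T = (b−a)/2 · [f(3) + f(5)] = 1·[42 + 110] = 152.

152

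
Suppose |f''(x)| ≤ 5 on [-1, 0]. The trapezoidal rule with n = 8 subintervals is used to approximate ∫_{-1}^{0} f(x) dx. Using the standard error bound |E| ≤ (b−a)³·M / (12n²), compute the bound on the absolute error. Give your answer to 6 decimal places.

0.006510

|E| ≤ (1)³·5 / (12·8²) = 5/768 = 0.006510.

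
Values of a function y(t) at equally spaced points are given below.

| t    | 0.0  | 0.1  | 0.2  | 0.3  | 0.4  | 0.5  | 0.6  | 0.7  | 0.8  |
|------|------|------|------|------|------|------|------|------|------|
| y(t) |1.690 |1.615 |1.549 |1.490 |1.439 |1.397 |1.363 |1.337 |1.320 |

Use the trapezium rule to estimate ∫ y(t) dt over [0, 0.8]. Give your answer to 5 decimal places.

h = 0.1, n = 8.
(h/2)·[y₀ + 2y₁ + 2y₂ + 2y₃ + 2y₄ + 2y₅ + 2y₆ + 2y₇ + y₈] = 0.05·(23.390) = 1.16950.

1.16950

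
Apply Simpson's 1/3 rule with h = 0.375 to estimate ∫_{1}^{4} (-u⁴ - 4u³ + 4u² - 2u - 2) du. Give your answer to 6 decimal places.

-396.607910

h = (4 − 1)/8 = 0.375.
Nodes u₀,…,u₈ = 1, 1.375, 1.75, 2.125, 2.5, 2.875, 3.25, 3.625, 4.
f(u) = -u⁴ - 4u³ + 4u² - 2u - 2: f₀=-5, f₁=-11.160400390625, f₂=-24.06640625, f₃=-46.961181640625, f₄=-83.5625, f₅=-138.062744140625, f₆=-215.12890625, f₇=-319.902587890625, f₈=-458.
(h/3)·[f₀ + 4f₁ + 2f₂ + 4f₃ + 2f₄ + 4f₅ + 2f₆ + 4f₇ + f₈] = 0.125·(-3172.86328125) = -396.607910.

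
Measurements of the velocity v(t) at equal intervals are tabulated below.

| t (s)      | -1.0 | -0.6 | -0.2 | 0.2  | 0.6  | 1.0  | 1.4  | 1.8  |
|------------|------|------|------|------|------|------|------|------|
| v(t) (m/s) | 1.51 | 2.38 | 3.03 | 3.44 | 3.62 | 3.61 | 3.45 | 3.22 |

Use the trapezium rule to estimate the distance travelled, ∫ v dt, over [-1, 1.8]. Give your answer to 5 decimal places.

8.75800

h = 0.4, n = 7.
(h/2)·[y₀ + 2y₁ + 2y₂ + 2y₃ + 2y₄ + 2y₅ + 2y₆ + y₇] = 0.2·(43.79) = 8.75800.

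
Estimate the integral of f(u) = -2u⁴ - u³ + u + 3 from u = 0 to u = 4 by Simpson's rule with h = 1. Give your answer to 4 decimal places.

h = (4 − 0)/4 = 1.
Nodes u₀,…,u₄ = 0, 1, 2, 3, 4.
f(u) = -2u⁴ - u³ + u + 3: f₀=3, f₁=1, f₂=-35, f₃=-183, f₄=-569.
(h/3)·[f₀ + 4f₁ + 2f₂ + 4f₃ + f₄] = 0.333333·(-1364) = -454.6667.

-454.6667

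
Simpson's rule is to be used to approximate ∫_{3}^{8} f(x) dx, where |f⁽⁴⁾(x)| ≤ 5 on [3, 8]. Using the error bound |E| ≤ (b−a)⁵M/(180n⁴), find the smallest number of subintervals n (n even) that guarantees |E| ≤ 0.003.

Need 15625/(180n⁴) ≤ 0.003.
n⁴ ≥ 15625/(180·0.003) = 28935.2 ⇒ n ≥ 13.0424, so the smallest even n is 14. (n must be even for Simpson's rule.)

14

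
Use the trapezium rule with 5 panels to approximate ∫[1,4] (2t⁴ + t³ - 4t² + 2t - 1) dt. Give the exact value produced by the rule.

416.67408

h = (4 − 1)/5 = 0.6.
Nodes t₀,…,t₅ = 1, 1.6, 2.2, 2.8, 3.4, 4.
f(t) = 2t⁴ + t³ - 4t² + 2t - 1: f₀=0, f₁=9.1632, f₂=41.5392, f₃=118.1232, f₄=266.1312, f₅=519.
(h/2)·[f₀ + 2f₁ + 2f₂ + 2f₃ + 2f₄ + f₅] = 0.3·(1388.9136) = 416.67408.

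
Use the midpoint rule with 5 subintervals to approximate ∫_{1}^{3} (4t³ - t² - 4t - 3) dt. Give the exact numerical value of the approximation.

h = (3 − 1)/5 = 0.4.
Midpoints m₁,…,m₅ = 1.2, 1.6, 2, 2.4, 2.8.
f(m₁)=-2.328, f(m₂)=4.424, f(m₃)=17, f(m₄)=36.936, f(m₅)=65.768.
h·[f(m₁) + f(m₂) + f(m₃) + f(m₄) + f(m₅)] = 0.4·(121.8) = 48.72.

48.72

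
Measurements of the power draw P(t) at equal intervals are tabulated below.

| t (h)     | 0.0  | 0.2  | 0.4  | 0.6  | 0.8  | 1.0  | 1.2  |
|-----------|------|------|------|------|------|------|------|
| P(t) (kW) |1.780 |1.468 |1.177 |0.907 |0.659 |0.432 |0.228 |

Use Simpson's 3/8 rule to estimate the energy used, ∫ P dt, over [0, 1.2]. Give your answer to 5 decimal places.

h = 0.2, n = 6.
(3h/8)·[y₀ + 3y₁ + 3y₂ + 2y₃ + 3y₄ + 3y₅ + y₆] = 0.075·(15.030) = 1.12725.

1.12725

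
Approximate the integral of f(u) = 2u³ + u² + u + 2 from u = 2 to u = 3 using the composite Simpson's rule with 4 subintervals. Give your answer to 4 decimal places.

h = (3 − 2)/4 = 0.25.
Nodes u₀,…,u₄ = 2, 2.25, 2.5, 2.75, 3.
f(u) = 2u³ + u² + u + 2: f₀=24, f₁=32.09375, f₂=42, f₃=53.90625, f₄=68.
(h/3)·[f₀ + 4f₁ + 2f₂ + 4f₃ + f₄] = 0.083333·(520) = 43.3333.

43.3333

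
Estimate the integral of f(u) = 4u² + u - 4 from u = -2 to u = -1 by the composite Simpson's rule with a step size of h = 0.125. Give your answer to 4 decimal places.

h = (-1 − (-2))/8 = 0.125.
Nodes u₀,…,u₈ = -2, -1.875, -1.75, -1.625, -1.5, -1.375, -1.25, -1.125, -1.
f(u) = 4u² + u - 4: f₀=10, f₁=8.1875, f₂=6.5, f₃=4.9375, f₄=3.5, f₅=2.1875, f₆=1, f₇=-0.0625, f₈=-1.
(h/3)·[f₀ + 4f₁ + 2f₂ + 4f₃ + 2f₄ + 4f₅ + 2f₆ + 4f₇ + f₈] = 0.041667·(92) = 3.8333.

3.8333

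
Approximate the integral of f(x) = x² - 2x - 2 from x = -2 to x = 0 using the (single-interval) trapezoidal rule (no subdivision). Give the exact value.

4

T = (b−a)/2 · [f(-2) + f(0)] = 1·[6 + (-2)] = 4.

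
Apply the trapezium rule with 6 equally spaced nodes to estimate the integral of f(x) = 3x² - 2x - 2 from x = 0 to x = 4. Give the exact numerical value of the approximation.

h = (4 − 0)/5 = 0.8.
Nodes x₀,…,x₅ = 0, 0.8, 1.6, 2.4, 3.2, 4.
f(x) = 3x² - 2x - 2: f₀=-2, f₁=-1.68, f₂=2.48, f₃=10.48, f₄=22.32, f₅=38.
(h/2)·[f₀ + 2f₁ + 2f₂ + 2f₃ + 2f₄ + f₅] = 0.4·(103.2) = 41.28.

41.28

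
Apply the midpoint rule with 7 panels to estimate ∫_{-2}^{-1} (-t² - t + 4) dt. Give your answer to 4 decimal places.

h = (-1 − (-2))/7 = 0.142857.
Midpoints m₁,…,m₇ = -1.928571, -1.785714, -1.642857, -1.5, -1.357143, -1.214286, -1.071429.
f(m₁)=2.209184, f(m₂)=2.596939, f(m₃)=2.943878, f(m₄)=3.25, f(m₅)=3.515306, f(m₆)=3.739796, f(m₇)=3.923469.
h·[f(m₁) + f(m₂) + f(m₃) + f(m₄) + f(m₅) + f(m₆) + f(m₇)] = 0.142857·(22.178571) = 3.1684.

3.1684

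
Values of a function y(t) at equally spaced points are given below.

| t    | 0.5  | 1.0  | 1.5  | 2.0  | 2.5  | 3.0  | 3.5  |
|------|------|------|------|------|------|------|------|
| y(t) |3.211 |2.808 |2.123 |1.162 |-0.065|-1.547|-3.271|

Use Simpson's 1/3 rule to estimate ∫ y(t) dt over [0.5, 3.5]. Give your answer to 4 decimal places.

2.2913

h = 0.5, n = 6.
(h/3)·[y₀ + 4y₁ + 2y₂ + 4y₃ + 2y₄ + 4y₅ + y₆] = 0.166667·(13.748) = 2.2913.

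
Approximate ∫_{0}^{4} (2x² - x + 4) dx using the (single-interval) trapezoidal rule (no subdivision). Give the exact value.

72

T = (b−a)/2 · [f(0) + f(4)] = 2·[4 + 32] = 72.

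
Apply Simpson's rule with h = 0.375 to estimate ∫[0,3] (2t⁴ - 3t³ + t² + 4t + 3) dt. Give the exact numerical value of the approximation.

72.4658203125

h = (3 − 0)/8 = 0.375.
Nodes t₀,…,t₈ = 0, 0.375, 0.75, 1.125, 1.5, 1.875, 2.25, 2.625, 3.
f(t) = 2t⁴ - 3t³ + t² + 4t + 3: f₀=3, f₁=4.52197265625, f₂=5.9296875, f₃=7.69775390625, f₄=11.25, f₅=18.95947265625, f₆=34.1484375, f₇=61.08837890625, f₈=105.
(h/3)·[f₀ + 4f₁ + 2f₂ + 4f₃ + 2f₄ + 4f₅ + 2f₆ + 4f₇ + f₈] = 0.125·(579.7265625) = 72.4658203125.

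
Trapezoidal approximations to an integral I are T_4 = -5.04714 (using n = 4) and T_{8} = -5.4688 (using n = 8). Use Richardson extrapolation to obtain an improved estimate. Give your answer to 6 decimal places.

R = (4·T_{8} − T_4) / 3 = (4·(-5.4688) − (-5.04714))/3 = (-16.82806)/3 = -5.609353.

-5.609353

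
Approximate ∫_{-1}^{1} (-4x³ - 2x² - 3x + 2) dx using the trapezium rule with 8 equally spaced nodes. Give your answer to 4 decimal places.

h = (1 − (-1))/7 = 0.285714.
Nodes x₀,…,x₇ = -1, -0.714286, -0.428571, -0.142857, 0.142857, 0.428571, 0.714286, 1.
f(x) = -4x³ - 2x² - 3x + 2: f₀=7, f₁=4.580175, f₂=3.233236, f₃=2.399417, f₄=1.518950, f₅=0.032070, f₆=-2.620991, f₇=-7.
(h/2)·[f₀ + 2f₁ + 2f₂ + 2f₃ + 2f₄ + 2f₅ + 2f₆ + f₇] = 0.142857·(18.285714) = 2.6122.

2.6122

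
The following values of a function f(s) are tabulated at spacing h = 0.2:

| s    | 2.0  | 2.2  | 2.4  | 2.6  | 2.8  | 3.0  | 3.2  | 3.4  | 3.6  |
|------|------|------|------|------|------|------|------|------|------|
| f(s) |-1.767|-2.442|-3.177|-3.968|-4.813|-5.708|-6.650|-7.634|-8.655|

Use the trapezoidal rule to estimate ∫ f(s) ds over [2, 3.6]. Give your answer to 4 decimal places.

-7.9206

h = 0.2, n = 8.
(h/2)·[y₀ + 2y₁ + 2y₂ + 2y₃ + 2y₄ + 2y₅ + 2y₆ + 2y₇ + y₈] = 0.1·(-79.206) = -7.9206.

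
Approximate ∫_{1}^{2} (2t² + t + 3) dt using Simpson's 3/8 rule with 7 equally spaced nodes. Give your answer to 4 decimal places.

h = (2 − 1)/6 = 0.166667.
Nodes t₀,…,t₆ = 1, 1.166667, 1.333333, 1.5, 1.666667, 1.833333, 2.
f(t) = 2t² + t + 3: f₀=6, f₁=6.888889, f₂=7.888889, f₃=9, f₄=10.222222, f₅=11.555556, f₆=13.
(3h/8)·[f₀ + 3f₁ + 3f₂ + 2f₃ + 3f₄ + 3f₅ + f₆] = 0.0625·(146.666667) = 9.1667.

9.1667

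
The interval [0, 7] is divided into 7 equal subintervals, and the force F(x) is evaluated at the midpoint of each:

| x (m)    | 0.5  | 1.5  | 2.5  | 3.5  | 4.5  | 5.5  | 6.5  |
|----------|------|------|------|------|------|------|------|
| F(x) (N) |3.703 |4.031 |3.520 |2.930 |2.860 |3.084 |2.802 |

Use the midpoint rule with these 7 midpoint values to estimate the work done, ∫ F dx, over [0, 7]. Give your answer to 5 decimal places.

h = 1, n = 7.
h·[y(m₁) + y(m₂) + y(m₃) + y(m₄) + y(m₅) + y(m₆) + y(m₇)] = 1·(22.930) = 22.93000.

22.93000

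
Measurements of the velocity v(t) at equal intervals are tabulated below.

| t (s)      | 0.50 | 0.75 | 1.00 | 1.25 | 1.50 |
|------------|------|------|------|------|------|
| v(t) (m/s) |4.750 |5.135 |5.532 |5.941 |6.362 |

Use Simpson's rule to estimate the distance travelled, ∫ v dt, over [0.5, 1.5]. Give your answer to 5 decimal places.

h = 0.25, n = 4.
(h/3)·[y₀ + 4y₁ + 2y₂ + 4y₃ + y₄] = 0.083333·(66.480) = 5.54000.

5.54000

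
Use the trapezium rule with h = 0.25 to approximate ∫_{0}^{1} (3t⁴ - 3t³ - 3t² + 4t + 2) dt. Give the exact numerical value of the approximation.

h = (1 − 0)/4 = 0.25.
Nodes t₀,…,t₄ = 0, 0.25, 0.5, 0.75, 1.
f(t) = 3t⁴ - 3t³ - 3t² + 4t + 2: f₀=2, f₁=2.77734375, f₂=3.0625, f₃=2.99609375, f₄=3.
(h/2)·[f₀ + 2f₁ + 2f₂ + 2f₃ + f₄] = 0.125·(22.671875) = 2.833984375.

2.833984375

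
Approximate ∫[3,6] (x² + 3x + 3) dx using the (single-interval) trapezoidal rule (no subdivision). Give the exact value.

117

T = (b−a)/2 · [f(3) + f(6)] = 1.5·[21 + 57] = 117.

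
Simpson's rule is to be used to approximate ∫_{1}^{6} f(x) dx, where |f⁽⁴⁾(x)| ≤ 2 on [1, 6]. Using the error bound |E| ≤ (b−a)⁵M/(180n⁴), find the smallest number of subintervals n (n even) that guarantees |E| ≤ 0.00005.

Need 6250/(180n⁴) ≤ 0.00005.
n⁴ ≥ 6250/(180·0.00005) = 694444 ⇒ n ≥ 28.8675, so the smallest even n is 30. (n must be even for Simpson's rule.)

30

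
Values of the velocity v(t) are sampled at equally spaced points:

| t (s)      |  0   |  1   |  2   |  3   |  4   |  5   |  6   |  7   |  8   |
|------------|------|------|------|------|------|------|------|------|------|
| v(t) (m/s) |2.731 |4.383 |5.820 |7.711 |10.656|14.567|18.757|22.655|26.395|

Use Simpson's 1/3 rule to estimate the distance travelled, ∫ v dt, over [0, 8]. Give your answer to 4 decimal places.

98.9520

h = 1, n = 8.
(h/3)·[y₀ + 4y₁ + 2y₂ + 4y₃ + 2y₄ + 4y₅ + 2y₆ + 4y₇ + y₈] = 0.333333·(296.856) = 98.9520.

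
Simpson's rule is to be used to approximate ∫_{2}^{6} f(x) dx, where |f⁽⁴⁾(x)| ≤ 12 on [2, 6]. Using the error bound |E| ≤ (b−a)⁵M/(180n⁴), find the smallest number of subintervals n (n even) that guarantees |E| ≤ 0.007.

10

Need 12288/(180n⁴) ≤ 0.007.
n⁴ ≥ 12288/(180·0.007) = 9752.38 ⇒ n ≥ 9.9375, so the smallest even n is 10. (n must be even for Simpson's rule.)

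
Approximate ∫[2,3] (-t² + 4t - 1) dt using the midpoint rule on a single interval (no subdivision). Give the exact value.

M = (b−a)·f(2.5) = 1·(2.75) = 2.75.

2.75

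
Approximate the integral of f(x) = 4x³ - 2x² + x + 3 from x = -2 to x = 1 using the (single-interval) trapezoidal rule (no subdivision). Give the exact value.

-49.5

T = (b−a)/2 · [f(-2) + f(1)] = 1.5·[(-39) + 6] = -49.5.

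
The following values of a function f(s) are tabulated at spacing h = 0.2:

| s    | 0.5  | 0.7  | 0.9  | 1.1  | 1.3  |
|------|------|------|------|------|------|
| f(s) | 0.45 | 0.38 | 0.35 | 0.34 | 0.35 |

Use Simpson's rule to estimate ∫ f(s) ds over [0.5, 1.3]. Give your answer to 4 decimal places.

h = 0.2, n = 4.
(h/3)·[y₀ + 4y₁ + 2y₂ + 4y₃ + y₄] = 0.066667·(4.38) = 0.2920.

0.2920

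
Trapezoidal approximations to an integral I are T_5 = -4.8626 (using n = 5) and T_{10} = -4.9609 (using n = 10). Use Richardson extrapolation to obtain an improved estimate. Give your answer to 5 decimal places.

R = (4·T_{10} − T_5) / 3 = (4·(-4.9609) − (-4.8626))/3 = (-14.9810)/3 = -4.99367.

-4.99367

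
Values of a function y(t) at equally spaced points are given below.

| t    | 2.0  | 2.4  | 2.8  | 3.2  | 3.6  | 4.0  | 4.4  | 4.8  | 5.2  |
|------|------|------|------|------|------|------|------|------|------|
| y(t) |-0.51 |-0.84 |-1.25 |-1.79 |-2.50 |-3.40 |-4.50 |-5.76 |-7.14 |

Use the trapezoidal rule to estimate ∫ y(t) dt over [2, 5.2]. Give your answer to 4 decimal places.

h = 0.4, n = 8.
(h/2)·[y₀ + 2y₁ + 2y₂ + 2y₃ + 2y₄ + 2y₅ + 2y₆ + 2y₇ + y₈] = 0.2·(-47.73) = -9.5460.

-9.5460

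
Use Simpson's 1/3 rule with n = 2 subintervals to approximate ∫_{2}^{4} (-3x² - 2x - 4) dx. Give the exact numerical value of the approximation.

h = (4 − 2)/2 = 1.
Nodes x₀,…,x₂ = 2, 3, 4.
f(x) = -3x² - 2x - 4: f₀=-20, f₁=-37, f₂=-60.
(h/3)·[f₀ + 4f₁ + f₂] = 0.333333·(-228) = -76.

-76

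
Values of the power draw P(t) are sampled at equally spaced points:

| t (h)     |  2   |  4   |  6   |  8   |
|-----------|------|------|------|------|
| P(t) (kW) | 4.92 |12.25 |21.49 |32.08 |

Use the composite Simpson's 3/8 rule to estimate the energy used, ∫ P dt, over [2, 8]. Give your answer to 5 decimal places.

103.66500

h = 2, n = 3.
(3h/8)·[y₀ + 3y₁ + 3y₂ + y₃] = 0.75·(138.22) = 103.66500.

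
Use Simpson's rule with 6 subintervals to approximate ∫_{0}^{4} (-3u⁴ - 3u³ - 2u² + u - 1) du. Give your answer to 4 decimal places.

h = (4 − 0)/6 = 0.666667.
Nodes u₀,…,u₆ = 0, 0.666667, 1.333333, 2, 2.666667, 3.333333, 4.
f(u) = -3u⁴ - 3u³ - 2u² + u - 1: f₀=-1, f₁=-2.703704, f₂=-19.814815, f₃=-79, f₄=-221.148148, f₅=-501.370370, f₆=-989.
(h/3)·[f₀ + 4f₁ + 2f₂ + 4f₃ + 2f₄ + 4f₅ + f₆] = 0.222222·(-3804.222222) = -845.3827.

-845.3827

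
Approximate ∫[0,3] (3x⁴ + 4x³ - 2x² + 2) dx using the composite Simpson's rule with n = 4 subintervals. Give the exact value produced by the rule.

215.1796875

h = (3 − 0)/4 = 0.75.
Nodes x₀,…,x₄ = 0, 0.75, 1.5, 2.25, 3.
f(x) = 3x⁴ + 4x³ - 2x² + 2: f₀=2, f₁=3.51171875, f₂=26.1875, f₃=114.32421875, f₄=335.
(h/3)·[f₀ + 4f₁ + 2f₂ + 4f₃ + f₄] = 0.25·(860.71875) = 215.1796875.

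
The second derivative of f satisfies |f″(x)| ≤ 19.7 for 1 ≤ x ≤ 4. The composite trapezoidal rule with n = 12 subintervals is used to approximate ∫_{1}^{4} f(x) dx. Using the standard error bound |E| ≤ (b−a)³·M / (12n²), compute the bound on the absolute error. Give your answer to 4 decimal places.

0.3078

|E| ≤ (3)³·19.7 / (12·12²) = 531.9/1728 = 0.3078.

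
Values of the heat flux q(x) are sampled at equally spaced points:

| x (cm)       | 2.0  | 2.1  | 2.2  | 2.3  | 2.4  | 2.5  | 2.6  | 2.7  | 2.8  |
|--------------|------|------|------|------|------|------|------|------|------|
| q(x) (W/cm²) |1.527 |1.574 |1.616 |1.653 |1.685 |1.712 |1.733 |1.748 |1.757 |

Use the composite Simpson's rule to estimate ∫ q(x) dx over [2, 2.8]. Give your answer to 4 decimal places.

1.3367

h = 0.1, n = 8.
(h/3)·[y₀ + 4y₁ + 2y₂ + 4y₃ + 2y₄ + 4y₅ + 2y₆ + 4y₇ + y₈] = 0.033333·(40.100) = 1.3367.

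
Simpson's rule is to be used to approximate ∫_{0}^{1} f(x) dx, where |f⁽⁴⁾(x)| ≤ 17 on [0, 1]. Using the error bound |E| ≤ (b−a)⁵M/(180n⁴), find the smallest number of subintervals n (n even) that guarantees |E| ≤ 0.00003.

Need 17/(180n⁴) ≤ 0.00003.
n⁴ ≥ 17/(180·0.00003) = 3148.15 ⇒ n ≥ 7.4906, so the smallest even n is 8. (n must be even for Simpson's rule.)

8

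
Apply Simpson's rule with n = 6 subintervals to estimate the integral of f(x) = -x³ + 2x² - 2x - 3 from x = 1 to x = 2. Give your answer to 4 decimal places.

-5.0833

h = (2 − 1)/6 = 0.166667.
Nodes x₀,…,x₆ = 1, 1.166667, 1.333333, 1.5, 1.666667, 1.833333, 2.
f(x) = -x³ + 2x² - 2x - 3: f₀=-4, f₁=-4.199074, f₂=-4.481481, f₃=-4.875, f₄=-5.407407, f₅=-6.106481, f₆=-7.
(h/3)·[f₀ + 4f₁ + 2f₂ + 4f₃ + 2f₄ + 4f₅ + f₆] = 0.055556·(-91.5) = -5.0833.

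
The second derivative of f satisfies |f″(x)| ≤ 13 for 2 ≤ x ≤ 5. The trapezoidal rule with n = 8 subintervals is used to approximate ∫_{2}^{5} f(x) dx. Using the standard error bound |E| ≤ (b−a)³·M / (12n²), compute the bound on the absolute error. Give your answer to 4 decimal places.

0.4570

|E| ≤ (3)³·13 / (12·8²) = 351/768 = 0.4570.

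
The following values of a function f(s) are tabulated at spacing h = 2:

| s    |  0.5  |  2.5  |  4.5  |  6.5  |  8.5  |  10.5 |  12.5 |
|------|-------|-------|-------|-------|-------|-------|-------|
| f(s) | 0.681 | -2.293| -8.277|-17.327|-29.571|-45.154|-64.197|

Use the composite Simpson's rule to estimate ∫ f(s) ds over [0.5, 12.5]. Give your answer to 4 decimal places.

h = 2, n = 6.
(h/3)·[y₀ + 4y₁ + 2y₂ + 4y₃ + 2y₄ + 4y₅ + y₆] = 0.666667·(-398.308) = -265.5387.

-265.5387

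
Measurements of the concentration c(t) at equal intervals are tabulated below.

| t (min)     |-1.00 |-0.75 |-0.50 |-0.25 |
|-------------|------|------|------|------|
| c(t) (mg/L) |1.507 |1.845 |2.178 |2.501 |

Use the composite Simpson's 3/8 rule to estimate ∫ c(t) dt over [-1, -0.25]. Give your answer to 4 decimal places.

h = 0.25, n = 3.
(3h/8)·[y₀ + 3y₁ + 3y₂ + y₃] = 0.09375·(16.077) = 1.5072.

1.5072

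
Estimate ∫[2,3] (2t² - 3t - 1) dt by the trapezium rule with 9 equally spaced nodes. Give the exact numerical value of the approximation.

4.171875

h = (3 − 2)/8 = 0.125.
Nodes t₀,…,t₈ = 2, 2.125, 2.25, 2.375, 2.5, 2.625, 2.75, 2.875, 3.
f(t) = 2t² - 3t - 1: f₀=1, f₁=1.65625, f₂=2.375, f₃=3.15625, f₄=4, f₅=4.90625, f₆=5.875, f₇=6.90625, f₈=8.
(h/2)·[f₀ + 2f₁ + 2f₂ + 2f₃ + 2f₄ + 2f₅ + 2f₆ + 2f₇ + f₈] = 0.0625·(66.75) = 4.171875.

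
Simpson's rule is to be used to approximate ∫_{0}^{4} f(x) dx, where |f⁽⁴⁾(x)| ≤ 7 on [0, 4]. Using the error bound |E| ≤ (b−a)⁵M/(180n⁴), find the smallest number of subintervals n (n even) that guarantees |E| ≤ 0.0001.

Need 7168/(180n⁴) ≤ 0.0001.
n⁴ ≥ 7168/(180·0.0001) = 398222 ⇒ n ≥ 25.1207, so the smallest even n is 26. (n must be even for Simpson's rule.)

26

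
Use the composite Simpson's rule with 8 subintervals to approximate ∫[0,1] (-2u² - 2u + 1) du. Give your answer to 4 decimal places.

-0.6667

h = (1 − 0)/8 = 0.125.
Nodes u₀,…,u₈ = 0, 0.125, 0.25, 0.375, 0.5, 0.625, 0.75, 0.875, 1.
f(u) = -2u² - 2u + 1: f₀=1, f₁=0.71875, f₂=0.375, f₃=-0.03125, f₄=-0.5, f₅=-1.03125, f₆=-1.625, f₇=-2.28125, f₈=-3.
(h/3)·[f₀ + 4f₁ + 2f₂ + 4f₃ + 2f₄ + 4f₅ + 2f₆ + 4f₇ + f₈] = 0.041667·(-16) = -0.6667.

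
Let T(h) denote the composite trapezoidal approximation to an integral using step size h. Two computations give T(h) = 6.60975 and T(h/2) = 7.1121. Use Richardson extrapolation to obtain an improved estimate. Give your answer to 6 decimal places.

R = (4·T(h/2) − T(h)) / 3 = (4·7.1121 − 6.60975)/3 = (21.83865)/3 = 7.279550.

7.279550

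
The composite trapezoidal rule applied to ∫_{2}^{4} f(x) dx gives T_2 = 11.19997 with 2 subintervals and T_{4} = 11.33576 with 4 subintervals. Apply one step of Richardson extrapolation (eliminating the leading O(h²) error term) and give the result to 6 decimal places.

11.381023

R = (4·T_{4} − T_2) / 3 = (4·11.33576 − 11.19997)/3 = (34.14307)/3 = 11.381023.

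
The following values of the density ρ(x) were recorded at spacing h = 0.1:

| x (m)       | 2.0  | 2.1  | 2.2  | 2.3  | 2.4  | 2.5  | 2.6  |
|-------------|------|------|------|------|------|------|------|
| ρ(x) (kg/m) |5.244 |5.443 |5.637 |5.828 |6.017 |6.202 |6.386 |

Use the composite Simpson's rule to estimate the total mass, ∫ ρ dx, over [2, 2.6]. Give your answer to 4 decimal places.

3.4943

h = 0.1, n = 6.
(h/3)·[y₀ + 4y₁ + 2y₂ + 4y₃ + 2y₄ + 4y₅ + y₆] = 0.033333·(104.830) = 3.4943.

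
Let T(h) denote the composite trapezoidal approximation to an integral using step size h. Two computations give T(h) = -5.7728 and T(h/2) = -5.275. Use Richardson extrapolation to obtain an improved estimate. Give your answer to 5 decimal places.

R = (4·T(h/2) − T(h)) / 3 = (4·(-5.275) − (-5.7728))/3 = (-15.3272)/3 = -5.10907.

-5.10907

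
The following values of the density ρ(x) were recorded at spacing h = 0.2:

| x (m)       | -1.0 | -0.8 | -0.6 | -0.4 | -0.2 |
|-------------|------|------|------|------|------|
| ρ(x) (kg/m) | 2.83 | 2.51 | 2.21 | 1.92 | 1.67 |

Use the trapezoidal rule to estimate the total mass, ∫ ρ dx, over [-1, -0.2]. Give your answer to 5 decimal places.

1.77800

h = 0.2, n = 4.
(h/2)·[y₀ + 2y₁ + 2y₂ + 2y₃ + y₄] = 0.1·(17.78) = 1.77800.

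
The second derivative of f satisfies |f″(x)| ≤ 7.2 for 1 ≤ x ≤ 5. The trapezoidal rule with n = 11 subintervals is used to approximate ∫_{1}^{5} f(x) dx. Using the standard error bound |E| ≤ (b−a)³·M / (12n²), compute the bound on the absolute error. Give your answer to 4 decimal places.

0.3174

|E| ≤ (4)³·7.2 / (12·11²) = 460.8/1452 = 0.3174.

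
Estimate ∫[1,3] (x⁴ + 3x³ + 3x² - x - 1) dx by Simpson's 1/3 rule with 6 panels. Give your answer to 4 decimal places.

128.4033

h = (3 − 1)/6 = 0.333333.
Nodes x₀,…,x₆ = 1, 1.333333, 1.666667, 2, 2.333333, 2.666667, 3.
f(x) = x⁴ + 3x³ + 3x² - x - 1: f₀=5, f₁=13.271605, f₂=27.271605, f₃=49, f₄=80.753086, f₅=125.123457, f₆=185.
(h/3)·[f₀ + 4f₁ + 2f₂ + 4f₃ + 2f₄ + 4f₅ + f₆] = 0.111111·(1155.629630) = 128.4033.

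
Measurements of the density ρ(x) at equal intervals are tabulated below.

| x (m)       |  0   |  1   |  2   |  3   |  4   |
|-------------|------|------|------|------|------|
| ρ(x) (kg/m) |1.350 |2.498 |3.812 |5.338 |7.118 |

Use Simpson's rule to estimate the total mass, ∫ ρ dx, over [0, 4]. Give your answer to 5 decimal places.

15.81200

h = 1, n = 4.
(h/3)·[y₀ + 4y₁ + 2y₂ + 4y₃ + y₄] = 0.333333·(47.436) = 15.81200.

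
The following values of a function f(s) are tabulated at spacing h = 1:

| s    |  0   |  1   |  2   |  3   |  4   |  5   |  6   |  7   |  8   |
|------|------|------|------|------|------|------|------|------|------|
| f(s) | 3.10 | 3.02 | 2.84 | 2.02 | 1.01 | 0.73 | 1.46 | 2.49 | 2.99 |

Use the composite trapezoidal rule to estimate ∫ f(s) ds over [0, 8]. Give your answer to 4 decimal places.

16.6150

h = 1, n = 8.
(h/2)·[y₀ + 2y₁ + 2y₂ + 2y₃ + 2y₄ + 2y₅ + 2y₆ + 2y₇ + y₈] = 0.5·(33.23) = 16.6150.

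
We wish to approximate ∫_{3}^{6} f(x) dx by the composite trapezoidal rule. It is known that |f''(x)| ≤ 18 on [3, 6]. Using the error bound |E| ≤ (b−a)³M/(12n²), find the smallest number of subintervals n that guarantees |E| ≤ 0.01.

64

Need 486/(12n²) ≤ 0.01.
n² ≥ 486/(12·0.01) = 4050 ⇒ n ≥ 63.6396, so the smallest n is 64.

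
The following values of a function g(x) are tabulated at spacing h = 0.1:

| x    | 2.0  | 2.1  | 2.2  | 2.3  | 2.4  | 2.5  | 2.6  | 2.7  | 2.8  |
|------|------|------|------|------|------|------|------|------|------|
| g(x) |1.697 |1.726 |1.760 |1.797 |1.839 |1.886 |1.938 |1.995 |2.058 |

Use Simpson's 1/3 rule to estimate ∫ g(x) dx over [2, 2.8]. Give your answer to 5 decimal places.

h = 0.1, n = 8.
(h/3)·[y₀ + 4y₁ + 2y₂ + 4y₃ + 2y₄ + 4y₅ + 2y₆ + 4y₇ + y₈] = 0.033333·(44.445) = 1.48150.

1.48150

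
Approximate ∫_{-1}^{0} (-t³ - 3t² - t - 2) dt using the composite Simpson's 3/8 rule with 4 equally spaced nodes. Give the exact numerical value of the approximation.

h = (0 − (-1))/3 = 0.333333.
Nodes t₀,…,t₃ = -1, -0.666667, -0.333333, 0.
f(t) = -t³ - 3t² - t - 2: f₀=-3, f₁=-2.370370, f₂=-1.962963, f₃=-2.
(3h/8)·[f₀ + 3f₁ + 3f₂ + f₃] = 0.125·(-18) = -2.25.

-2.25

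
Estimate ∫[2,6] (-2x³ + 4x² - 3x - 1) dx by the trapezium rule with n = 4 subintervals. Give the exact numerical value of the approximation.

-428

h = (6 − 2)/4 = 1.
Nodes x₀,…,x₄ = 2, 3, 4, 5, 6.
f(x) = -2x³ + 4x² - 3x - 1: f₀=-7, f₁=-28, f₂=-77, f₃=-166, f₄=-307.
(h/2)·[f₀ + 2f₁ + 2f₂ + 2f₃ + f₄] = 0.5·(-856) = -428.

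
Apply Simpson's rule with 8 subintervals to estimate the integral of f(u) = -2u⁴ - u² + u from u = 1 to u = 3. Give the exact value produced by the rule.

-101.46875

h = (3 − 1)/8 = 0.25.
Nodes u₀,…,u₈ = 1, 1.25, 1.5, 1.75, 2, 2.25, 2.5, 2.75, 3.
f(u) = -2u⁴ - u² + u: f₀=-2, f₁=-5.1953125, f₂=-10.875, f₃=-20.0703125, f₄=-34, f₅=-54.0703125, f₆=-81.875, f₇=-119.1953125, f₈=-168.
(h/3)·[f₀ + 4f₁ + 2f₂ + 4f₃ + 2f₄ + 4f₅ + 2f₆ + 4f₇ + f₈] = 0.083333·(-1217.625) = -101.46875.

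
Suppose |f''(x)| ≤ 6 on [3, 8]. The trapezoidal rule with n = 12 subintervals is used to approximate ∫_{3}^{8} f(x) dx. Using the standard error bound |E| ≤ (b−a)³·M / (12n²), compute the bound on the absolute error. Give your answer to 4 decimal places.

0.4340

|E| ≤ (5)³·6 / (12·12²) = 750/1728 = 0.4340.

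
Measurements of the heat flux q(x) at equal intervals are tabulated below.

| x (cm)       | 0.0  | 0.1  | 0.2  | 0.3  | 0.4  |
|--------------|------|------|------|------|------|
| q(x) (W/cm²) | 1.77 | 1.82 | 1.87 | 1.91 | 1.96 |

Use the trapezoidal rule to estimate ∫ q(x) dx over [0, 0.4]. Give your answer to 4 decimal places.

0.7465

h = 0.1, n = 4.
(h/2)·[y₀ + 2y₁ + 2y₂ + 2y₃ + y₄] = 0.05·(14.93) = 0.7465.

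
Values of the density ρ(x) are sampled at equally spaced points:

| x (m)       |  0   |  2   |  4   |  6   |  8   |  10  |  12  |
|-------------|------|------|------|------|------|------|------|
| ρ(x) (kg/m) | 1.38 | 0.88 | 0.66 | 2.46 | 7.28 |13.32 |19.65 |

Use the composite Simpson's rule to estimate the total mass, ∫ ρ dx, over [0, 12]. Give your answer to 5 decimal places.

h = 2, n = 6.
(h/3)·[y₀ + 4y₁ + 2y₂ + 4y₃ + 2y₄ + 4y₅ + y₆] = 0.666667·(103.55) = 69.03333.

69.03333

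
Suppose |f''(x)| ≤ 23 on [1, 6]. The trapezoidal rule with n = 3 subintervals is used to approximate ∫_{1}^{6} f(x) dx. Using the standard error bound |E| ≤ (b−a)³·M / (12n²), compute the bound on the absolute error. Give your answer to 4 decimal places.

|E| ≤ (5)³·23 / (12·3²) = 2875/108 = 26.6204.

26.6204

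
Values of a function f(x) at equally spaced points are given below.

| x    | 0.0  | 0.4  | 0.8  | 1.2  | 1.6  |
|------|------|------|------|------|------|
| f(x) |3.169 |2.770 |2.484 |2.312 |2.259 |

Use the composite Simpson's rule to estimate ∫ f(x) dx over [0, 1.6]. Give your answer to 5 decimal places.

h = 0.4, n = 4.
(h/3)·[y₀ + 4y₁ + 2y₂ + 4y₃ + y₄] = 0.133333·(30.724) = 4.09653.

4.09653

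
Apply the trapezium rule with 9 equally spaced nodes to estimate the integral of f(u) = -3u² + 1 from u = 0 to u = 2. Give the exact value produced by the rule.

h = (2 − 0)/8 = 0.25.
Nodes u₀,…,u₈ = 0, 0.25, 0.5, 0.75, 1, 1.25, 1.5, 1.75, 2.
f(u) = -3u² + 1: f₀=1, f₁=0.8125, f₂=0.25, f₃=-0.6875, f₄=-2, f₅=-3.6875, f₆=-5.75, f₇=-8.1875, f₈=-11.
(h/2)·[f₀ + 2f₁ + 2f₂ + 2f₃ + 2f₄ + 2f₅ + 2f₆ + 2f₇ + f₈] = 0.125·(-48.5) = -6.0625.

-6.0625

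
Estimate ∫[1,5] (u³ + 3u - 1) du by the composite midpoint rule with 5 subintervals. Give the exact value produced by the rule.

186.08

h = (5 − 1)/5 = 0.8.
Midpoints m₁,…,m₅ = 1.4, 2.2, 3, 3.8, 4.6.
f(m₁)=5.944, f(m₂)=16.248, f(m₃)=35, f(m₄)=65.272, f(m₅)=110.136.
h·[f(m₁) + f(m₂) + f(m₃) + f(m₄) + f(m₅)] = 0.8·(232.6) = 186.08.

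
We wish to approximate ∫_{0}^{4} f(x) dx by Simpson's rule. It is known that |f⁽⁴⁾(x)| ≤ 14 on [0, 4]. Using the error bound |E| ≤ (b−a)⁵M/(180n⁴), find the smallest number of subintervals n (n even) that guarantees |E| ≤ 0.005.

Need 14336/(180n⁴) ≤ 0.005.
n⁴ ≥ 14336/(180·0.005) = 15928.9 ⇒ n ≥ 11.2343, so the smallest even n is 12. (n must be even for Simpson's rule.)

12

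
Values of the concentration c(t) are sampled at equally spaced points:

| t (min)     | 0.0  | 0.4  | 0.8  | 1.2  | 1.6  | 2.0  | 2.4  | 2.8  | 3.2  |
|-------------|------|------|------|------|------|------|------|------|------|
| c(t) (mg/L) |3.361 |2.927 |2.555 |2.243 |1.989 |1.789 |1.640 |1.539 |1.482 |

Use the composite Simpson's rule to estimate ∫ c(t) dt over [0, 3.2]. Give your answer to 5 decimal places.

h = 0.4, n = 8.
(h/3)·[y₀ + 4y₁ + 2y₂ + 4y₃ + 2y₄ + 4y₅ + 2y₆ + 4y₇ + y₈] = 0.133333·(51.203) = 6.82707.

6.82707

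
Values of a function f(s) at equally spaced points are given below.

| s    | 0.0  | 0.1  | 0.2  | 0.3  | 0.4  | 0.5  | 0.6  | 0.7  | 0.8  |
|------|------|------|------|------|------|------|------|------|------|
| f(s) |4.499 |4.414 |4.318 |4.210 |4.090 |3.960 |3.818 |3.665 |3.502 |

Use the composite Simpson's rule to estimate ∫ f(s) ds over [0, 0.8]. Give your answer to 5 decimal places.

h = 0.1, n = 8.
(h/3)·[y₀ + 4y₁ + 2y₂ + 4y₃ + 2y₄ + 4y₅ + 2y₆ + 4y₇ + y₈] = 0.033333·(97.449) = 3.24830.

3.24830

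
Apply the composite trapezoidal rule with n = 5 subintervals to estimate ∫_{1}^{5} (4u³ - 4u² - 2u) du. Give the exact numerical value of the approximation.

h = (5 − 1)/5 = 0.8.
Nodes u₀,…,u₅ = 1, 1.8, 2.6, 3.4, 4.2, 5.
f(u) = 4u³ - 4u² - 2u: f₀=-2, f₁=6.768, f₂=38.064, f₃=104.176, f₄=217.392, f₅=390.
(h/2)·[f₀ + 2f₁ + 2f₂ + 2f₃ + 2f₄ + f₅] = 0.4·(1120.8) = 448.32.

448.32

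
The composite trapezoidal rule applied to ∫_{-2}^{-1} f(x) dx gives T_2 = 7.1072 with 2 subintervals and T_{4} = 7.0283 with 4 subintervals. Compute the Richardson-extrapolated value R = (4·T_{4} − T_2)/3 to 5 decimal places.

7.00200

R = (4·T_{4} − T_2) / 3 = (4·7.0283 − 7.1072)/3 = (21.0060)/3 = 7.00200.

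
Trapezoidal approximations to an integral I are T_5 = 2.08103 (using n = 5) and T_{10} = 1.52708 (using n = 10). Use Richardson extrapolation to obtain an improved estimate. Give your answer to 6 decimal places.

R = (4·T_{10} − T_5) / 3 = (4·1.52708 − 2.08103)/3 = (4.02729)/3 = 1.342430.

1.342430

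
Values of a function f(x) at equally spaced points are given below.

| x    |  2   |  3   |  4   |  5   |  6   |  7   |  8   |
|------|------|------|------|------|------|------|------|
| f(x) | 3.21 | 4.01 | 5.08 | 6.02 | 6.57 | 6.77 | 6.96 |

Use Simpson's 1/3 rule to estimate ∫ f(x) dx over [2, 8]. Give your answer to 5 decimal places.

h = 1, n = 6.
(h/3)·[y₀ + 4y₁ + 2y₂ + 4y₃ + 2y₄ + 4y₅ + y₆] = 0.333333·(100.67) = 33.55667.

33.55667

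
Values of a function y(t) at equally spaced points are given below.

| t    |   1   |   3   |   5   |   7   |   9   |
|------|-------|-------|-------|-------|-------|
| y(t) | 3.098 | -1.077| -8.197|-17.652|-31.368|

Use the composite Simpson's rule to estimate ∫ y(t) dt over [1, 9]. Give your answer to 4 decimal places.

-79.7200

h = 2, n = 4.
(h/3)·[y₀ + 4y₁ + 2y₂ + 4y₃ + y₄] = 0.666667·(-119.580) = -79.7200.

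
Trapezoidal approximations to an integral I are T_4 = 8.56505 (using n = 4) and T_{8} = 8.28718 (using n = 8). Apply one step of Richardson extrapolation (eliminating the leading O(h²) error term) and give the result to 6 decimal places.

R = (4·T_{8} − T_4) / 3 = (4·8.28718 − 8.56505)/3 = (24.58367)/3 = 8.194557.

8.194557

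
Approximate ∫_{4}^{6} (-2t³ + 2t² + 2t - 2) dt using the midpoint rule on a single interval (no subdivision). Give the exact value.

M = (b−a)·f(5) = 2·(-192) = -384.

-384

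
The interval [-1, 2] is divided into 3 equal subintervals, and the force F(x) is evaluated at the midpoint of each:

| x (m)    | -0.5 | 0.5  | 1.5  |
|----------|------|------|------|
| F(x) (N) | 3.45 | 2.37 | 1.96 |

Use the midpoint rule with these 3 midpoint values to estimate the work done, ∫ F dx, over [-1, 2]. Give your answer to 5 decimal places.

7.78000

h = 1, n = 3.
h·[y(m₁) + y(m₂) + y(m₃)] = 1·(7.78) = 7.78000.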